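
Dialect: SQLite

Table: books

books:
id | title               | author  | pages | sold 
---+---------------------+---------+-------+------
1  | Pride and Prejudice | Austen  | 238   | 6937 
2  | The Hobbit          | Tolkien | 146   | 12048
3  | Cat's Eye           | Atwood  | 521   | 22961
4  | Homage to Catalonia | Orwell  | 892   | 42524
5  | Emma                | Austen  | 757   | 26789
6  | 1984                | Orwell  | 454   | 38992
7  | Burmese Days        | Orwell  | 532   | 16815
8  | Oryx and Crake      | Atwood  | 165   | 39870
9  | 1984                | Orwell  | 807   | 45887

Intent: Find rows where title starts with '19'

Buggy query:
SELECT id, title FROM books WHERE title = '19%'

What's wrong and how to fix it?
Bug: '=' compares the literal string including the % character; pattern matching needs LIKE

Fix: Use LIKE for wildcard pattern matching

Corrected query:
SELECT id, title FROM books WHERE title LIKE '19%'

Result:
id | title
---+------
6  | 1984 
9  | 1984 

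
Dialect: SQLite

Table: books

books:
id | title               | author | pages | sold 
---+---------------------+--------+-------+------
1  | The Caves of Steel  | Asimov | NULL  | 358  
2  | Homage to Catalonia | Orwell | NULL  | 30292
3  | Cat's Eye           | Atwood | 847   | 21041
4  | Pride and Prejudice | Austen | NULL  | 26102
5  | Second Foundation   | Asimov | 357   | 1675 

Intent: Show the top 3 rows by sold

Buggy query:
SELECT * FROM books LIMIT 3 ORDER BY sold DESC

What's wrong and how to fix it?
Bug: ORDER BY cannot follow LIMIT; LIMIT is the final clause

Fix: Sort with ORDER BY, then apply LIMIT

Corrected query:
SELECT * FROM books ORDER BY sold DESC LIMIT 3

Result:
id | title               | author | pages | sold 
---+---------------------+--------+-------+------
2  | Homage to Catalonia | Orwell | NULL  | 30292
4  | Pride and Prejudice | Austen | NULL  | 26102
3  | Cat's Eye           | Atwood | 847   | 21041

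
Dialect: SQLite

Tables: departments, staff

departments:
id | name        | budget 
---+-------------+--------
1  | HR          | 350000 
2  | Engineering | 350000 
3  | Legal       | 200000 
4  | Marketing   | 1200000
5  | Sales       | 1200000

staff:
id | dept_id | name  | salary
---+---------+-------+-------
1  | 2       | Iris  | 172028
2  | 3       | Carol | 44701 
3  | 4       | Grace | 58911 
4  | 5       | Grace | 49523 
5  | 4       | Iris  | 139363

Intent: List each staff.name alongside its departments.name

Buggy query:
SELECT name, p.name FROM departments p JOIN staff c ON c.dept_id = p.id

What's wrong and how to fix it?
Bug: Both tables have a 'name' column; the unqualified reference is ambiguous

Fix: Qualify the column with its table alias (c.name)

Corrected query:
SELECT c.name, p.name FROM departments p JOIN staff c ON c.dept_id = p.id

Result:
name  | name       
------+------------
Iris  | Engineering
Carol | Legal      
Grace | Marketing  
Grace | Sales      
Iris  | Marketing  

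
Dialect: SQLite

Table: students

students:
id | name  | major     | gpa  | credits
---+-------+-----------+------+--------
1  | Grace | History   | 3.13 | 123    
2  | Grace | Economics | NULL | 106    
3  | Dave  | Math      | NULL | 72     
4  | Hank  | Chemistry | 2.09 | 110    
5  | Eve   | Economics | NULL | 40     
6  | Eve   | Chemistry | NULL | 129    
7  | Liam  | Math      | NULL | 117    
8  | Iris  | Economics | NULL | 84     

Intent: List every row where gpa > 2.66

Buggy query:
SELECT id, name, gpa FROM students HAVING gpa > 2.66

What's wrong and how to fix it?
Bug: This is a non-aggregate query (no GROUP BY, no aggregates), so in SQLite the HAVING clause is invalid here; a row-level condition belongs in WHERE

Fix: Replace HAVING with WHERE since the condition applies to individual rows

Corrected query:
SELECT id, name, gpa FROM students WHERE gpa > 2.66

Result:
id | name  | gpa 
---+-------+-----
1  | Grace | 3.13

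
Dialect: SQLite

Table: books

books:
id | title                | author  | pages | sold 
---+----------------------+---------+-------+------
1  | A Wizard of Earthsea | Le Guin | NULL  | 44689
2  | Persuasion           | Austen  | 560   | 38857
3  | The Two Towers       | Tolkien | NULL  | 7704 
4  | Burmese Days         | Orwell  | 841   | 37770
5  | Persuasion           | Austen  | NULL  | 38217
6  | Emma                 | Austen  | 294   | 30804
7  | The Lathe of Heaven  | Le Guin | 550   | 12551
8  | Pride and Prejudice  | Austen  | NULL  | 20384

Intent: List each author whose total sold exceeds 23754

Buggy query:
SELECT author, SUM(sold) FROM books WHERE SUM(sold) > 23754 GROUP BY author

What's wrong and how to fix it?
Bug: SUM(sold) is an aggregate, but WHERE filters rows before aggregation

Fix: Use HAVING (which filters groups after aggregation) instead of WHERE

Corrected query:
SELECT author, SUM(sold) FROM books GROUP BY author HAVING SUM(sold) > 23754

Result:
author  | SUM(sold)
--------+----------
Austen  | 128262   
Le Guin | 57240    
Orwell  | 37770    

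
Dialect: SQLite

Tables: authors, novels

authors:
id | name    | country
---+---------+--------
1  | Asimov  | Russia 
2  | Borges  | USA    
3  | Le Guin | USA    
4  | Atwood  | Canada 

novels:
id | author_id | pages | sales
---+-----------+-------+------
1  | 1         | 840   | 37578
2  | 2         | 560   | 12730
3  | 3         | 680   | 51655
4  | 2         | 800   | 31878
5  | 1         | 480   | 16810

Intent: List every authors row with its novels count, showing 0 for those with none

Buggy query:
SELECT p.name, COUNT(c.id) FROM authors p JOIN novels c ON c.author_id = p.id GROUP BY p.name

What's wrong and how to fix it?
Bug: An inner join excludes parents with zero children

Fix: Use LEFT JOIN so parents without children still appear (COUNT(c.id) gives 0)

Corrected query:
SELECT p.name, COUNT(c.id) FROM authors p LEFT JOIN novels c ON c.author_id = p.id GROUP BY p.name

Result:
name    | COUNT(c.id)
--------+------------
Asimov  | 2          
Atwood  | 0          
Borges  | 2          
Le Guin | 1          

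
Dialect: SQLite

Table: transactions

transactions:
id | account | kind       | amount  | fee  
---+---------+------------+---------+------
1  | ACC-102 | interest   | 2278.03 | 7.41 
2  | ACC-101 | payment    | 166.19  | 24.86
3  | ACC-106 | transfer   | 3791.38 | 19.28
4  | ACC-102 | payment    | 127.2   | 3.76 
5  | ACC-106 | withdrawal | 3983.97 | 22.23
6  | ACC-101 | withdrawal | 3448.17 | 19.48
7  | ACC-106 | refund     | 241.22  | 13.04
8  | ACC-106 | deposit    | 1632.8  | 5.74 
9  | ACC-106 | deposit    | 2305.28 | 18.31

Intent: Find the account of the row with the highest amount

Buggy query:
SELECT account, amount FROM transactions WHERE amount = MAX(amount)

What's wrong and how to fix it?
Bug: MAX(amount) is an aggregate and cannot be used directly in WHERE

Fix: Wrap MAX in a scalar subquery so WHERE compares against a single value

Corrected query:
SELECT account, amount FROM transactions WHERE amount = (SELECT MAX(amount) FROM transactions)

Result:
account | amount 
--------+--------
ACC-106 | 3983.97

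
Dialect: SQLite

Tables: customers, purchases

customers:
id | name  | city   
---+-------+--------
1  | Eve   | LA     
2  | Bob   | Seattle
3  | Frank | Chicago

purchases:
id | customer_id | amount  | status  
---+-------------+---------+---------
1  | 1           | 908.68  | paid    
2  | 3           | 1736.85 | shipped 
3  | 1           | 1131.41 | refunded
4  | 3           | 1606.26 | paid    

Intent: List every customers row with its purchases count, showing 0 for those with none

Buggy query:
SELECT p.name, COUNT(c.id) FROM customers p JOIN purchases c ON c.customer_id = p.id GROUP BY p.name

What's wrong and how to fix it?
Bug: An inner join excludes parents with zero children

Fix: Use LEFT JOIN so parents without children still appear (COUNT(c.id) gives 0)

Corrected query:
SELECT p.name, COUNT(c.id) FROM customers p LEFT JOIN purchases c ON c.customer_id = p.id GROUP BY p.name

Result:
name  | COUNT(c.id)
------+------------
Bob   | 0          
Eve   | 2          
Frank | 2          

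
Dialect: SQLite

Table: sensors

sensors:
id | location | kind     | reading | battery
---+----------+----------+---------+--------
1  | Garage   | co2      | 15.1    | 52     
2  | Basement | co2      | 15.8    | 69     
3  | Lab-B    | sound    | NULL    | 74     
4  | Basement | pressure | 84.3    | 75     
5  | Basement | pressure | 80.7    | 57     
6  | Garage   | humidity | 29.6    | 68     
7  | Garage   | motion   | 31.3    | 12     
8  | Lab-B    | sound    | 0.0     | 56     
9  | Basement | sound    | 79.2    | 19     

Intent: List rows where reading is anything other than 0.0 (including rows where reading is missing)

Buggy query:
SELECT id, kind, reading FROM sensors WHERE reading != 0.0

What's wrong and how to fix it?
Bug: 'reading != 0.0' is unknown when reading is NULL, so NULL rows are silently excluded

Fix: Add an explicit OR reading IS NULL to include the missing-value rows

Corrected query:
SELECT id, kind, reading FROM sensors WHERE reading != 0.0 OR reading IS NULL

Result:
id | kind     | reading
---+----------+--------
1  | co2      | 15.1   
2  | co2      | 15.8   
3  | sound    | NULL   
4  | pressure | 84.3   
5  | pressure | 80.7   
6  | humidity | 29.6   
7  | motion   | 31.3   
9  | sound    | 79.2   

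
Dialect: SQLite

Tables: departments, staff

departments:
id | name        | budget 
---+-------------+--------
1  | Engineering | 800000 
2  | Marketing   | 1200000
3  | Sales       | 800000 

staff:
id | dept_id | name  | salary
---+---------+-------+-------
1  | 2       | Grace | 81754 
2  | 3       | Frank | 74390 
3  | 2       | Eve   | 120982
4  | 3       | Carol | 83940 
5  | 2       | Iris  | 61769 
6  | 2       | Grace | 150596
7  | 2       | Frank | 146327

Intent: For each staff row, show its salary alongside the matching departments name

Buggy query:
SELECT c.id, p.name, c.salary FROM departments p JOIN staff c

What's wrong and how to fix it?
Bug: JOIN with no ON clause produces a cartesian product; every staff row pairs with every departments row

Fix: Specify the join condition linking the foreign key to the parent id

Corrected query:
SELECT c.id, p.name, c.salary FROM departments p JOIN staff c ON c.dept_id = p.id

Result:
id | name      | salary
---+-----------+-------
1  | Marketing | 81754 
2  | Sales     | 74390 
3  | Marketing | 120982
4  | Sales     | 83940 
5  | Marketing | 61769 
6  | Marketing | 150596
7  | Marketing | 146327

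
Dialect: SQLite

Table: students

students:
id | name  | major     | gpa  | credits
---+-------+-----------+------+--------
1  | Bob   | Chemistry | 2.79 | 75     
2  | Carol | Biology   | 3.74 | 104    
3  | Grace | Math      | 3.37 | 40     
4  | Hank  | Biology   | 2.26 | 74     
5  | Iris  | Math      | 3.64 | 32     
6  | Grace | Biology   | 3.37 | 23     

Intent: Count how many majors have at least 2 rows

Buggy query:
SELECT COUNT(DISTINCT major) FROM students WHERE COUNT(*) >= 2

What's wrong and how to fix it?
Bug: COUNT(*) cannot appear in WHERE; the per-group count doesn't exist yet

Fix: Group first with HAVING COUNT(*) >= 2, then COUNT the resulting groups

Corrected query:
SELECT COUNT(*) FROM (SELECT major FROM students GROUP BY major HAVING COUNT(*) >= 2)

Result:
COUNT(*)
--------
2       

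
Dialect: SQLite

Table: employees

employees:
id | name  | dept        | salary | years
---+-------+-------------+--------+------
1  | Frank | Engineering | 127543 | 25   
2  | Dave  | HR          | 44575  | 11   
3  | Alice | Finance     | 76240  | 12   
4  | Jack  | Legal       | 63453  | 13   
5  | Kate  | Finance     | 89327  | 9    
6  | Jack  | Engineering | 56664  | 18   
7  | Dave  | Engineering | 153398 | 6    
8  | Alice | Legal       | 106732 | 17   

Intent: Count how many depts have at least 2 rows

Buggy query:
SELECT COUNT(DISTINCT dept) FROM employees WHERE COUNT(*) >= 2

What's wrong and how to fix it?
Bug: COUNT(*) cannot appear in WHERE; the per-group count doesn't exist yet

Fix: Group first with HAVING COUNT(*) >= 2, then COUNT the resulting groups

Corrected query:
SELECT COUNT(*) FROM (SELECT dept FROM employees GROUP BY dept HAVING COUNT(*) >= 2)

Result:
COUNT(*)
--------
3       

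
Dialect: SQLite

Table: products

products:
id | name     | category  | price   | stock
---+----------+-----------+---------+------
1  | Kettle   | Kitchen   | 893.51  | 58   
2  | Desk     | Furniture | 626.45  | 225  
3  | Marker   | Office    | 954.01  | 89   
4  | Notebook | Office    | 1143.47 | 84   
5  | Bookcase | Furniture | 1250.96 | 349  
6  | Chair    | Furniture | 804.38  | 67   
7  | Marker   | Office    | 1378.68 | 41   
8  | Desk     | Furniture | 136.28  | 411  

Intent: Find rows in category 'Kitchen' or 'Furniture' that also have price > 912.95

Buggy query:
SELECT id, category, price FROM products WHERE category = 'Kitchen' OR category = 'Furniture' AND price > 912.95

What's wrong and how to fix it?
Bug: AND binds tighter than OR, so this parses as category = 'Kitchen' OR (category = 'Furniture' AND price > 912.95)

Fix: Add parentheses around the OR so the AND applies to both alternatives

Corrected query:
SELECT id, category, price FROM products WHERE (category = 'Kitchen' OR category = 'Furniture') AND price > 912.95

Result:
id | category  | price  
---+-----------+--------
5  | Furniture | 1250.96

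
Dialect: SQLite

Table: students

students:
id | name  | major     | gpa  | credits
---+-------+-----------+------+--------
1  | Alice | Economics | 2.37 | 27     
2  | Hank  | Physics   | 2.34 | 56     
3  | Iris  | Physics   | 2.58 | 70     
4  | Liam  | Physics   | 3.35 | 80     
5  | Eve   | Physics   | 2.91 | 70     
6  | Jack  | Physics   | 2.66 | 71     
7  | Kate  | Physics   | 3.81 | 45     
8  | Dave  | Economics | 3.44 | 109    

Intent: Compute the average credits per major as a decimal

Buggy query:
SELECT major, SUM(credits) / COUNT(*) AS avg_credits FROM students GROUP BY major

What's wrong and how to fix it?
Bug: SUM(credits) and COUNT(*) are both integers; the division truncates the fractional part

Fix: Multiply by 1.0 (or CAST to REAL) to force floating-point division

Corrected query:
SELECT major, SUM(credits) * 1.0 / COUNT(*) AS avg_credits FROM students GROUP BY major

Result:
major     | avg_credits
----------+------------
Economics | 68         
Physics   | 65.333333  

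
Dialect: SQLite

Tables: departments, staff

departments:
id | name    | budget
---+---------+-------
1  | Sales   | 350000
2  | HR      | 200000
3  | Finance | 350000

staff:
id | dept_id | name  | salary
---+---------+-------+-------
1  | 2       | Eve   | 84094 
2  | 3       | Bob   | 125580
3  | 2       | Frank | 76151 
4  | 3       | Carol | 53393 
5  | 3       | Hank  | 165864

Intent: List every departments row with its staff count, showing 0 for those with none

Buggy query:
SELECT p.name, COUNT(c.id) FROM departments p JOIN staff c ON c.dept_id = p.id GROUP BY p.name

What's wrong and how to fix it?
Bug: An inner join excludes parents with zero children

Fix: Switch to LEFT JOIN to retain unmatched parent rows

Corrected query:
SELECT p.name, COUNT(c.id) FROM departments p LEFT JOIN staff c ON c.dept_id = p.id GROUP BY p.name

Result:
name    | COUNT(c.id)
--------+------------
Finance | 3          
HR      | 2          
Sales   | 0          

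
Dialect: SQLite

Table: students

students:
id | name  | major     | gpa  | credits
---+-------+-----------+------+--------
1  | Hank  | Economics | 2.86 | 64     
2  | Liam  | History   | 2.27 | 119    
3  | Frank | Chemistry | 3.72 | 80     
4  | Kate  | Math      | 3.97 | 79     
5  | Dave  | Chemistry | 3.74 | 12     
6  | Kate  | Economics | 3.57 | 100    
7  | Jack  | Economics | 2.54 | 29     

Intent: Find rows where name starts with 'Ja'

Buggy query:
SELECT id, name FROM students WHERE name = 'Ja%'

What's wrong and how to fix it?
Bug: '=' compares the literal string including the % character; pattern matching needs LIKE

Fix: Use LIKE for wildcard pattern matching

Corrected query:
SELECT id, name FROM students WHERE name LIKE 'Ja%'

Result:
id | name
---+-----
7  | Jack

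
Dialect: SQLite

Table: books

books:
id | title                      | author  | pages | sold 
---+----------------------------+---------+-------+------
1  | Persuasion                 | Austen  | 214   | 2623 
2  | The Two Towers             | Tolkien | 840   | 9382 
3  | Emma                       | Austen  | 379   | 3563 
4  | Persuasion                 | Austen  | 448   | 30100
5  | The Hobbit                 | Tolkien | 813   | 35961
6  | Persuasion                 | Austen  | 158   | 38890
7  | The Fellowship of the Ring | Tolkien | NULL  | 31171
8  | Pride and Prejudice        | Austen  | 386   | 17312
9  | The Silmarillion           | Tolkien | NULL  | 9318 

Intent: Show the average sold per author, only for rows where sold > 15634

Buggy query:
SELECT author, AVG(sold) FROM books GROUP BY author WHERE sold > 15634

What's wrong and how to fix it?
Bug: Row-level WHERE must come before GROUP BY in the clause order

Fix: Move the WHERE clause before GROUP BY

Corrected query:
SELECT author, AVG(sold) FROM books WHERE sold > 15634 GROUP BY author

Result:
author  | AVG(sold)   
--------+-------------
Austen  | 28767.333333
Tolkien | 33566       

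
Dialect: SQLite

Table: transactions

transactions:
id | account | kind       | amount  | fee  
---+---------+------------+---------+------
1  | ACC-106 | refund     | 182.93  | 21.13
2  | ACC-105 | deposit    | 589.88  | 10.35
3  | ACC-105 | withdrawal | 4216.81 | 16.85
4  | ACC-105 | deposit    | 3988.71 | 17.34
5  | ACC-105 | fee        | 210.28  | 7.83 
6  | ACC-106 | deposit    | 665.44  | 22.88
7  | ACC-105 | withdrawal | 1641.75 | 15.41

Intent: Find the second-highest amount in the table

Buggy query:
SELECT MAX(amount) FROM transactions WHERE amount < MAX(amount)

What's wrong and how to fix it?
Bug: The inner MAX is an aggregate inside WHERE, which is not allowed

Fix: Compute the overall MAX in a subquery, then take MAX of rows below it

Corrected query:
SELECT MAX(amount) FROM transactions WHERE amount < (SELECT MAX(amount) FROM transactions)

Result:
MAX(amount)
-----------
3988.71    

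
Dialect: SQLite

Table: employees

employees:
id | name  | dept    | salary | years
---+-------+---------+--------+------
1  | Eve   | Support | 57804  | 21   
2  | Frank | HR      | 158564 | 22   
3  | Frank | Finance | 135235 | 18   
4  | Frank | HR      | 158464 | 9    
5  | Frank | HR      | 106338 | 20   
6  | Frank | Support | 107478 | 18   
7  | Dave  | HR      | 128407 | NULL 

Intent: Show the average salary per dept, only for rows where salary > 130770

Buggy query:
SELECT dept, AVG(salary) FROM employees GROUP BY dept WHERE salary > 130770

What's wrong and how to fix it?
Bug: Row-level WHERE must come before GROUP BY in the clause order

Fix: Place WHERE between FROM and GROUP BY

Corrected query:
SELECT dept, AVG(salary) FROM employees WHERE salary > 130770 GROUP BY dept

Result:
dept    | AVG(salary)
--------+------------
Finance | 135235     
HR      | 158514     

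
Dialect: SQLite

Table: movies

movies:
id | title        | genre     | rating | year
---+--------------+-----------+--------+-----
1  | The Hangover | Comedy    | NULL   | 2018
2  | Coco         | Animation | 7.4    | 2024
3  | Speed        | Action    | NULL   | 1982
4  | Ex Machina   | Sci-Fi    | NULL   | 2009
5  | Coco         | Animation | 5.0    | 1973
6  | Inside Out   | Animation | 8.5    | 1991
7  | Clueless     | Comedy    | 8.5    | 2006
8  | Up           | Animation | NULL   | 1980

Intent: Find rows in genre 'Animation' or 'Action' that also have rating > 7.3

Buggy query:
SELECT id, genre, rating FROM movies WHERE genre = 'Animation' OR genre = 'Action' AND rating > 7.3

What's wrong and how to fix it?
Bug: AND binds tighter than OR, so this parses as genre = 'Animation' OR (genre = 'Action' AND rating > 7.3)

Fix: Group the OR with parentheses (or use IN), then AND the threshold

Corrected query:
SELECT id, genre, rating FROM movies WHERE (genre = 'Animation' OR genre = 'Action') AND rating > 7.3

Result:
id | genre     | rating
---+-----------+-------
2  | Animation | 7.4   
6  | Animation | 8.5   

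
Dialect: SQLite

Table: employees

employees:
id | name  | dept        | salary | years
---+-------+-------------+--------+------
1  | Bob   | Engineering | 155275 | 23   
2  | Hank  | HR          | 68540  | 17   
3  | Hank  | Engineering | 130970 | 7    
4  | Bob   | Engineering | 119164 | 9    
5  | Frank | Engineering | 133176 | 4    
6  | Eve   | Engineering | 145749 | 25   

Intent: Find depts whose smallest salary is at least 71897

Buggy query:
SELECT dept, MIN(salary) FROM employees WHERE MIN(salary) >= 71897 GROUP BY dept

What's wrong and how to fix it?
Bug: MIN() in WHERE is a misuse of aggregate

Fix: Use HAVING for the per-group MIN condition

Corrected query:
SELECT dept, MIN(salary) FROM employees GROUP BY dept HAVING MIN(salary) >= 71897

Result:
dept        | MIN(salary)
------------+------------
Engineering | 119164     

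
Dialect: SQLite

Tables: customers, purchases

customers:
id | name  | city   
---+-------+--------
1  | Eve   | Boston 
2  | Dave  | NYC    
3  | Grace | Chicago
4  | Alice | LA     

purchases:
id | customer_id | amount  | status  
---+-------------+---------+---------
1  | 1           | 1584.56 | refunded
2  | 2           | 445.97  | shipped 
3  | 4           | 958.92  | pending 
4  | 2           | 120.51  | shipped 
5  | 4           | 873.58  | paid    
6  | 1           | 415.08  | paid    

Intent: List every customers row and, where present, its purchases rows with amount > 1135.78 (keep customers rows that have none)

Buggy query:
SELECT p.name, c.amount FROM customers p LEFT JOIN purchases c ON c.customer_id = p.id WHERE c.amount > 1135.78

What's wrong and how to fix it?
Bug: A WHERE condition on the right-hand table after LEFT JOIN drops unmatched parents

Fix: Move the right-table condition into the ON clause so unmatched parents are kept

Corrected query:
SELECT p.name, c.amount FROM customers p LEFT JOIN purchases c ON c.customer_id = p.id AND c.amount > 1135.78

Result:
name  | amount 
------+--------
Eve   | 1584.56
Dave  | NULL   
Grace | NULL   
Alice | NULL   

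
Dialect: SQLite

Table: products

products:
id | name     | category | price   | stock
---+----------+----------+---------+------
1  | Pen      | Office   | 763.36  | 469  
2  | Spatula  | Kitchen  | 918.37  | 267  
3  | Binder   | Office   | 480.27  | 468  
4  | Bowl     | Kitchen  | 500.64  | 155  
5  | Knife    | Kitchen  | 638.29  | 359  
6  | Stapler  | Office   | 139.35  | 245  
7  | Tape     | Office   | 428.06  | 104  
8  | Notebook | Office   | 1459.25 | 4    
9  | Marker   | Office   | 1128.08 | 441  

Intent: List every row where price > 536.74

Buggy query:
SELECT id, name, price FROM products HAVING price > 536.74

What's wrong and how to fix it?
Bug: HAVING filters the output of aggregation, but this query has no GROUP BY and no aggregate functions, so SQLite rejects it (HAVING clause on a non-aggregate query); the condition here is per row

Fix: Use WHERE for row-level filtering

Corrected query:
SELECT id, name, price FROM products WHERE price > 536.74

Result:
id | name     | price  
---+----------+--------
1  | Pen      | 763.36 
2  | Spatula  | 918.37 
5  | Knife    | 638.29 
8  | Notebook | 1459.25
9  | Marker   | 1128.08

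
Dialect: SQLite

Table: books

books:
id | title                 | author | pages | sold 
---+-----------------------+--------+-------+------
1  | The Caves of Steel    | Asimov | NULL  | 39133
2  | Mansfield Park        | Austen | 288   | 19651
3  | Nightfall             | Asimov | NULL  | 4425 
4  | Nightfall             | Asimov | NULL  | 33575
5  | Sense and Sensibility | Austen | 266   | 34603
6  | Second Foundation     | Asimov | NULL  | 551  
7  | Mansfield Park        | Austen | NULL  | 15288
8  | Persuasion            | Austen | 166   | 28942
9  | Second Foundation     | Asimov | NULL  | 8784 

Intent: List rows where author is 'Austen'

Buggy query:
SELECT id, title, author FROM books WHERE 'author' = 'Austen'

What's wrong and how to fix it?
Bug: Single quotes denote string literals in SQL; the column name is being compared as a constant string

Fix: Reference the column as author without single quotes

Corrected query:
SELECT id, title, author FROM books WHERE author = 'Austen'

Result:
id | title                 | author
---+-----------------------+-------
2  | Mansfield Park        | Austen
5  | Sense and Sensibility | Austen
7  | Mansfield Park        | Austen
8  | Persuasion            | Austen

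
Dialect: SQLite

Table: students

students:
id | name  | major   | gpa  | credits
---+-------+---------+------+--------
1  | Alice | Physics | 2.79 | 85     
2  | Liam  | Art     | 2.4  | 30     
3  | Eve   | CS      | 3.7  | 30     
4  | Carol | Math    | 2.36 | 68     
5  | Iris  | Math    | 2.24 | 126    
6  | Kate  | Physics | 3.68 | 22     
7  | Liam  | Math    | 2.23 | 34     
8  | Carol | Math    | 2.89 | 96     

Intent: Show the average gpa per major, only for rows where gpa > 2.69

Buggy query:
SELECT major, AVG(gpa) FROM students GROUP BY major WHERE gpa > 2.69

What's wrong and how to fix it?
Bug: WHERE cannot follow GROUP BY

Fix: Place WHERE between FROM and GROUP BY

Corrected query:
SELECT major, AVG(gpa) FROM students WHERE gpa > 2.69 GROUP BY major

Result:
major   | AVG(gpa)
--------+---------
CS      | 3.7     
Math    | 2.89    
Physics | 3.235   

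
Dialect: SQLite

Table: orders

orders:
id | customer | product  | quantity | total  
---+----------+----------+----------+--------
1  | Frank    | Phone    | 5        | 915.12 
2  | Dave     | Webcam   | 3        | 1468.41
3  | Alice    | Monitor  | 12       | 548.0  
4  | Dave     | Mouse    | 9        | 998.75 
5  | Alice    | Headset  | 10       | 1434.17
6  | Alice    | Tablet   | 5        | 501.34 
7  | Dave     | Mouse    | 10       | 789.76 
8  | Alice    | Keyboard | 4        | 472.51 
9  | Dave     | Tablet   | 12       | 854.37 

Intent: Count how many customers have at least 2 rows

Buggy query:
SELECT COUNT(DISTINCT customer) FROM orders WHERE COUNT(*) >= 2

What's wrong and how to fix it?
Bug: WHERE filters individual rows, not groups, so a group-level COUNT is invalid there

Fix: Use a subquery that GROUPs and filters with HAVING, then count its rows

Corrected query:
SELECT COUNT(*) FROM (SELECT customer FROM orders GROUP BY customer HAVING COUNT(*) >= 2)

Result:
COUNT(*)
--------
2       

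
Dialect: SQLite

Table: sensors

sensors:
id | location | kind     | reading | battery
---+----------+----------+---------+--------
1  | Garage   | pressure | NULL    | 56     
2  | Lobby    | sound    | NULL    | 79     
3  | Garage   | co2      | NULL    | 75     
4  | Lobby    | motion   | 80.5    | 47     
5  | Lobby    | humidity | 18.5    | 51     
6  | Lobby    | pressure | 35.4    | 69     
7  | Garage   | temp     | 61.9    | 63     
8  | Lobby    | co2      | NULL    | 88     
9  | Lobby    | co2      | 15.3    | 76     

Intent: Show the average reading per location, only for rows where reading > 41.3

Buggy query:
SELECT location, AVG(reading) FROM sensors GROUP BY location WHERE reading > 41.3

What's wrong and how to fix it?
Bug: WHERE cannot follow GROUP BY

Fix: Move the WHERE clause before GROUP BY

Corrected query:
SELECT location, AVG(reading) FROM sensors WHERE reading > 41.3 GROUP BY location

Result:
location | AVG(reading)
---------+-------------
Garage   | 61.9        
Lobby    | 80.5        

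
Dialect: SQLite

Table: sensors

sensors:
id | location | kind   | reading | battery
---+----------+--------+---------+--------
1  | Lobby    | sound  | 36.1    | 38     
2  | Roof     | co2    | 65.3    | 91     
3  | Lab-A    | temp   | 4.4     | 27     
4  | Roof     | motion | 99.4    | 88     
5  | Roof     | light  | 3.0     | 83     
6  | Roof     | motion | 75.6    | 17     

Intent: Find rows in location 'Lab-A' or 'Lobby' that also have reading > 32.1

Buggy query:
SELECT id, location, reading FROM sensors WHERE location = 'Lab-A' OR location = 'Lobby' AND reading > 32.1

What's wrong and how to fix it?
Bug: Without parentheses, AND is evaluated before OR, so the reading filter only applies to the 'Lobby' branch

Fix: Add parentheses around the OR so the AND applies to both alternatives

Corrected query:
SELECT id, location, reading FROM sensors WHERE (location = 'Lab-A' OR location = 'Lobby') AND reading > 32.1

Result:
id | location | reading
---+----------+--------
1  | Lobby    | 36.1   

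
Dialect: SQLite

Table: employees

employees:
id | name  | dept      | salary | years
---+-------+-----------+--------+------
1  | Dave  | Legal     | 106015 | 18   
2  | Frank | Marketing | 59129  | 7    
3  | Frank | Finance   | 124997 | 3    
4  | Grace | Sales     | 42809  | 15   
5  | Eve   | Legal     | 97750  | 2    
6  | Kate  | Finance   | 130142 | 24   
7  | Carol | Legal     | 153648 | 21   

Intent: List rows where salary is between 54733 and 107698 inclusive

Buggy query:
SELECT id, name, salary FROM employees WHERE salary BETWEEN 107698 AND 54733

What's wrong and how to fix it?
Bug: The bounds are reversed; BETWEEN a AND b requires a <= b to match anything

Fix: Swap the bounds so the smaller value comes first

Corrected query:
SELECT id, name, salary FROM employees WHERE salary BETWEEN 54733 AND 107698

Result:
id | name  | salary
---+-------+-------
1  | Dave  | 106015
2  | Frank | 59129 
5  | Eve   | 97750 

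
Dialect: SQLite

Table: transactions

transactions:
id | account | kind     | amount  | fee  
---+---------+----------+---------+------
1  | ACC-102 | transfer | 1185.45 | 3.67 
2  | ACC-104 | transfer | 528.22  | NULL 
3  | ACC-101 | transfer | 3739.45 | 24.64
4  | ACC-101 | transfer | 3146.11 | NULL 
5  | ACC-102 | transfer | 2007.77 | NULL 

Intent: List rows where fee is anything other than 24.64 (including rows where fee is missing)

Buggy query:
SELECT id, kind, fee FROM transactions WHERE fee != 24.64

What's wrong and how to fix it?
Bug: 'fee != 24.64' is unknown when fee is NULL, so NULL rows are silently excluded

Fix: Handle NULL separately with IS NULL alongside the inequality

Corrected query:
SELECT id, kind, fee FROM transactions WHERE fee != 24.64 OR fee IS NULL

Result:
id | kind     | fee 
---+----------+-----
1  | transfer | 3.67
2  | transfer | NULL
4  | transfer | NULL
5  | transfer | NULL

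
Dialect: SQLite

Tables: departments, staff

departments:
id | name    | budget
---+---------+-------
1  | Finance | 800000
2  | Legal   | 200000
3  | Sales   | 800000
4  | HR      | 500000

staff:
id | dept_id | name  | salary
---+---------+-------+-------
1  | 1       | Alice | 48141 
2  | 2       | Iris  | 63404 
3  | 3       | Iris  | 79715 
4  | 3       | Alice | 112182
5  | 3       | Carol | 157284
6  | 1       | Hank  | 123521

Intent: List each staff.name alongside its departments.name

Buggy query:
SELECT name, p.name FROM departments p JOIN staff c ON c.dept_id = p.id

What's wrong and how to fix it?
Bug: Both tables have a 'name' column; the unqualified reference is ambiguous

Fix: Qualify the column with its table alias (c.name)

Corrected query:
SELECT c.name, p.name FROM departments p JOIN staff c ON c.dept_id = p.id

Result:
name  | name   
------+--------
Alice | Finance
Iris  | Legal  
Iris  | Sales  
Alice | Sales  
Carol | Sales  
Hank  | Finance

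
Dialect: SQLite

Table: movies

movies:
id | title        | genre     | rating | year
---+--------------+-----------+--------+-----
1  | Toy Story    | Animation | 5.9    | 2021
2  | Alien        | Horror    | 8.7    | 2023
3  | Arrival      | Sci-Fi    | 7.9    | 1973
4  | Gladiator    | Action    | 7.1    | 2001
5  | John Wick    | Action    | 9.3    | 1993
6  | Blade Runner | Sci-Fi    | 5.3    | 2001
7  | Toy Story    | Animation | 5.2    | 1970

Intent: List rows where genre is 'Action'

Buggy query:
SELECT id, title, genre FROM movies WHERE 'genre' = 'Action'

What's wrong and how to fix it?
Bug: Single quotes denote string literals in SQL; the column name is being compared as a constant string

Fix: Remove the quotes around the column name (or use double quotes for an identifier)

Corrected query:
SELECT id, title, genre FROM movies WHERE genre = 'Action'

Result:
id | title     | genre 
---+-----------+-------
4  | Gladiator | Action
5  | John Wick | Action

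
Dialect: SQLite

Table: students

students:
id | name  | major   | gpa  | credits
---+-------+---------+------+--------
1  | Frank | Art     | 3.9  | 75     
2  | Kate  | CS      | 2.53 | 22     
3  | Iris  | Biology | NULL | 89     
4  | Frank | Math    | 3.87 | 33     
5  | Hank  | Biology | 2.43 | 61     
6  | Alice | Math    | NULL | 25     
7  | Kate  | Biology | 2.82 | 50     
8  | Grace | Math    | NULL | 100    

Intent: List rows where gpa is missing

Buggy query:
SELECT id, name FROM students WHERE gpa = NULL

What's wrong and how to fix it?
Bug: '= NULL' is always unknown in SQL three-valued logic, so no rows match

Fix: Replace '= NULL' with 'IS NULL'

Corrected query:
SELECT id, name FROM students WHERE gpa IS NULL

Result:
id | name 
---+------
3  | Iris 
6  | Alice
8  | Grace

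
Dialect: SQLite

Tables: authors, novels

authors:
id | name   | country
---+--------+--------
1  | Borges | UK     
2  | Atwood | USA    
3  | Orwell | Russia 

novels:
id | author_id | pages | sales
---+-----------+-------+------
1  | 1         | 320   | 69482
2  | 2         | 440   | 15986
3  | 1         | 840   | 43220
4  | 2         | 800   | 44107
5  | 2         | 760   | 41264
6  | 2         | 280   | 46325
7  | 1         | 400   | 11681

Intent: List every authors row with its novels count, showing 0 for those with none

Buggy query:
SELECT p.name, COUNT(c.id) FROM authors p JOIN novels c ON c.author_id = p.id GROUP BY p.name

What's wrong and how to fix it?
Bug: An inner join excludes parents with zero children

Fix: Switch to LEFT JOIN to retain unmatched parent rows

Corrected query:
SELECT p.name, COUNT(c.id) FROM authors p LEFT JOIN novels c ON c.author_id = p.id GROUP BY p.name

Result:
name   | COUNT(c.id)
-------+------------
Atwood | 4          
Borges | 3          
Orwell | 0          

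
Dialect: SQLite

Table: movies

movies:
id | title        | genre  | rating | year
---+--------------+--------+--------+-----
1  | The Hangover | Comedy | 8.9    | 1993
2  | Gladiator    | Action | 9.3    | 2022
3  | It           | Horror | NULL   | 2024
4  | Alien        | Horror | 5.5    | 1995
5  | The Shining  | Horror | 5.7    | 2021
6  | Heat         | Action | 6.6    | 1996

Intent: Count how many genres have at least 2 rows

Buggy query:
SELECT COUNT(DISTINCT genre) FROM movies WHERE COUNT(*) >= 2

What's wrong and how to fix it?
Bug: COUNT(*) cannot appear in WHERE; the per-group count doesn't exist yet

Fix: Group first with HAVING COUNT(*) >= 2, then COUNT the resulting groups

Corrected query:
SELECT COUNT(*) FROM (SELECT genre FROM movies GROUP BY genre HAVING COUNT(*) >= 2)

Result:
COUNT(*)
--------
2       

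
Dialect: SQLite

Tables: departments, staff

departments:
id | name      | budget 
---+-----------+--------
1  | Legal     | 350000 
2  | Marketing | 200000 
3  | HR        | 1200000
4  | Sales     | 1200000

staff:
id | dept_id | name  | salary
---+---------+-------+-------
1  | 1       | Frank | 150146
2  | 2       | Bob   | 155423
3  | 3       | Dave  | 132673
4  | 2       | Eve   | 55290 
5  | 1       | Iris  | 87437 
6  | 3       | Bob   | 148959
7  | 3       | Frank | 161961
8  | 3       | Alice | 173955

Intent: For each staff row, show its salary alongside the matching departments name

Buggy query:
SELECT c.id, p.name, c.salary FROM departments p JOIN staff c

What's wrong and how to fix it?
Bug: Missing join condition: each staff row is matched to all departments rows instead of just its own

Fix: Specify the join condition linking the foreign key to the parent id

Corrected query:
SELECT c.id, p.name, c.salary FROM departments p JOIN staff c ON c.dept_id = p.id

Result:
id | name      | salary
---+-----------+-------
1  | Legal     | 150146
2  | Marketing | 155423
3  | HR        | 132673
4  | Marketing | 55290 
5  | Legal     | 87437 
6  | HR        | 148959
7  | HR        | 161961
8  | HR        | 173955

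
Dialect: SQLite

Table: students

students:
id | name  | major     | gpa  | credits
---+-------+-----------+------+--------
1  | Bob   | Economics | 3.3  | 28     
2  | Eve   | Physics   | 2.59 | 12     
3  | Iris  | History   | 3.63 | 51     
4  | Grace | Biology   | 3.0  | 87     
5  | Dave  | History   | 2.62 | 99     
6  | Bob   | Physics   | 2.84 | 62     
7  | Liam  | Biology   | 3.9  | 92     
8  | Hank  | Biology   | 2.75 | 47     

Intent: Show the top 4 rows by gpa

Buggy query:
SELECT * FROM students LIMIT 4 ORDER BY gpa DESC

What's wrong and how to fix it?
Bug: LIMIT must come after ORDER BY

Fix: Swap the clauses: ORDER BY first, then LIMIT

Corrected query:
SELECT * FROM students ORDER BY gpa DESC LIMIT 4

Result:
id | name  | major     | gpa  | credits
---+-------+-----------+------+--------
7  | Liam  | Biology   | 3.9  | 92     
3  | Iris  | History   | 3.63 | 51     
1  | Bob   | Economics | 3.3  | 28     
4  | Grace | Biology   | 3    | 87     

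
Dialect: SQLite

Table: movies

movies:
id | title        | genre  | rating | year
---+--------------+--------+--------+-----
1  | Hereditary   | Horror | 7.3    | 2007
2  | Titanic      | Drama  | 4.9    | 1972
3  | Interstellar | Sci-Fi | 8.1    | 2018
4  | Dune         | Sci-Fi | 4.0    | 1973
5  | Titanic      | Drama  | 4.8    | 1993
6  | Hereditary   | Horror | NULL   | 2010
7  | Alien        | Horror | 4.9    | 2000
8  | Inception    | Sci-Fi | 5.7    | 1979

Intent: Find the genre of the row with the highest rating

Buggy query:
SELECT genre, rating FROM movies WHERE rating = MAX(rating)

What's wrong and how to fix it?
Bug: WHERE is evaluated per row; an aggregate over the whole table isn't defined there

Fix: Use a subquery: WHERE rating = (SELECT MAX(rating) FROM movies)

Corrected query:
SELECT genre, rating FROM movies WHERE rating = (SELECT MAX(rating) FROM movies)

Result:
genre  | rating
-------+-------
Sci-Fi | 8.1   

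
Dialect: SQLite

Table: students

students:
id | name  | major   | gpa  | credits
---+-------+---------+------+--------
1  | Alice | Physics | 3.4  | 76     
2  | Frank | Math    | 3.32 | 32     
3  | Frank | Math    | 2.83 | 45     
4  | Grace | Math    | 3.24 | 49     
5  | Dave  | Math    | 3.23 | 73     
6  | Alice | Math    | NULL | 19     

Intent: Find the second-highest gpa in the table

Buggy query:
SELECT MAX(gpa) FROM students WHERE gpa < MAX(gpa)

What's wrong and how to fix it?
Bug: The inner MAX is an aggregate inside WHERE, which is not allowed

Fix: Compute the overall MAX in a subquery, then take MAX of rows below it

Corrected query:
SELECT MAX(gpa) FROM students WHERE gpa < (SELECT MAX(gpa) FROM students)

Result:
MAX(gpa)
--------
3.32    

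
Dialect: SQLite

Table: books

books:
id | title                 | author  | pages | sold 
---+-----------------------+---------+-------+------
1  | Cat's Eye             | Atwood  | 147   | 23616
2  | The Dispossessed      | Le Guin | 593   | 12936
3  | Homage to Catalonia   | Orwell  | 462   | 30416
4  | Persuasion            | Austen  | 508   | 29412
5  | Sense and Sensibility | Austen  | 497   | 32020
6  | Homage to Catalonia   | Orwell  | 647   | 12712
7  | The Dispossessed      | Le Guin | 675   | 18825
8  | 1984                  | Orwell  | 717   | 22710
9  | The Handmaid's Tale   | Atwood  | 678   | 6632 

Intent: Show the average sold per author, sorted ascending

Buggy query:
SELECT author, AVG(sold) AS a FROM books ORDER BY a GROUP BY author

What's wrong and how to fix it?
Bug: ORDER BY appears before GROUP BY; SQL clause order requires GROUP BY first

Fix: Move ORDER BY to the end, after GROUP BY

Corrected query:
SELECT author, AVG(sold) AS a FROM books GROUP BY author ORDER BY a

Result:
author  | a      
--------+--------
Atwood  | 15124  
Le Guin | 15880.5
Orwell  | 21946  
Austen  | 30716  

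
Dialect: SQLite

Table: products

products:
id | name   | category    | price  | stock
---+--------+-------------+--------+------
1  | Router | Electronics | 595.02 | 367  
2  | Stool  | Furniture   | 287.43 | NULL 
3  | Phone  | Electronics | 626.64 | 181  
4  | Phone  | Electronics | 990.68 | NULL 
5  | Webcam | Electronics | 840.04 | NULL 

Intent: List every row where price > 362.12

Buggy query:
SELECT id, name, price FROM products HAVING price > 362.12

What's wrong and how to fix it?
Bug: HAVING filters the output of aggregation, but this query has no GROUP BY and no aggregate functions, so SQLite rejects it (HAVING clause on a non-aggregate query); the condition here is per row

Fix: Use WHERE for row-level filtering

Corrected query:
SELECT id, name, price FROM products WHERE price > 362.12

Result:
id | name   | price 
---+--------+-------
1  | Router | 595.02
3  | Phone  | 626.64
4  | Phone  | 990.68
5  | Webcam | 840.04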